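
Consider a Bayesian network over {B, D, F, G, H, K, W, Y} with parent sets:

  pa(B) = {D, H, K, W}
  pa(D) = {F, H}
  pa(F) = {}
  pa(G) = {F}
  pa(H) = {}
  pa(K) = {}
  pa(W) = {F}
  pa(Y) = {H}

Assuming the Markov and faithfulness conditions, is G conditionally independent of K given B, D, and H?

Enumerating the 3 paths from G to K and testing each for blocking by {B, D, H}:
  1. G ← F → W → B ← K — F:fork[open]; W:chain[open]; B:collider[open] ⇒ active
  2. G ← F → D ← H → B ← K — F:fork[open]; D:collider[open]; H:fork[blocks]; B:collider[open] ⇒ blocked
  3. G ← F → D → B ← K — F:fork[open]; D:chain[blocks]; B:collider[open] ⇒ blocked
Since the path G ← F → W → B ← K is active, G and K are not d-separated given {B, D, H}.

No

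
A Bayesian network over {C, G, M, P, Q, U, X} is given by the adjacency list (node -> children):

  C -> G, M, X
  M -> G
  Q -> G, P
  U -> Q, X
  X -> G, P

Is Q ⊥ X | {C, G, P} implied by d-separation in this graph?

There are 5 undirected paths between Q and X; checking each against the conditioning set {C, G, P}:
Path 1: Q ← U → X
  U is a fork and U is not conditioned on — no node blocks this path, so it is active.
Path 2: Q → P ← X
  P is a collider and P is conditioned on, which opens it — no node blocks this path, so it is active.
Path 3: Q → G ← M ← C → X
  C is a fork here and C is conditioned on, so the path is blocked at C.
Path 4: Q → G ← C → X
  C is a fork here and C is conditioned on, so the path is blocked at C.
Path 5: Q → G ← X
  G is a collider and G is conditioned on, which opens it — no node blocks this path, so it is active.
Since the path Q ← U → X is active, Q and X are not d-separated given {C, G, P}.

No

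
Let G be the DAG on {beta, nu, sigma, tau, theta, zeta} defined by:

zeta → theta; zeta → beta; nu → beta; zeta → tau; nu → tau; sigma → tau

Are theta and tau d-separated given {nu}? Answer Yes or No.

No — theta and tau are not d-separated given {nu}.

There are 2 undirected paths between theta and tau; checking each against the conditioning set {nu}:
Path 1: theta ← zeta → beta ← nu → tau
  beta is a collider here and neither beta nor any of its descendants is conditioned on, so the collider stays closed — the path is blocked at beta.
Path 2: theta ← zeta → tau
  zeta is a fork and zeta is not conditioned on — no node blocks this path, so it is active.
Because an active path exists, theta and tau are not d-separated.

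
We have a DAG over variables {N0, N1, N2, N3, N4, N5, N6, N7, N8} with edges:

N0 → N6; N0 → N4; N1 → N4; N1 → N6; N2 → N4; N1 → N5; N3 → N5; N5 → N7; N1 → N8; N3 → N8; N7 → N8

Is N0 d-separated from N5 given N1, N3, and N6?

Yes

Enumerating the 6 paths from N0 to N5 and testing each for blocking by {N1, N3, N6}:
Path 1: N0 → N4 ← N1 → N5
  N4 is a collider here and neither N4 nor any of its descendants is conditioned on, so the collider stays closed — the path is blocked at N4.
Path 2: N0 → N4 ← N1 → N8 ← N3 → N5
  N4 is a collider here and neither N4 nor any of its descendants is conditioned on, so the collider stays closed — the path is blocked at N4.
Path 3: N0 → N4 ← N1 → N8 ← N7 ← N5
  N4 is a collider here and neither N4 nor any of its descendants is conditioned on, so the collider stays closed — the path is blocked at N4.
Path 4: N0 → N6 ← N1 → N5
  N1 is a fork here and N1 is conditioned on, so the path is blocked at N1.
Path 5: N0 → N6 ← N1 → N8 ← N3 → N5
  N1 is a fork here and N1 is conditioned on, so the path is blocked at N1.
Path 6: N0 → N6 ← N1 → N8 ← N7 ← N5
  N1 is a fork here and N1 is conditioned on, so the path is blocked at N1.
Since every path is blocked, d-separation holds.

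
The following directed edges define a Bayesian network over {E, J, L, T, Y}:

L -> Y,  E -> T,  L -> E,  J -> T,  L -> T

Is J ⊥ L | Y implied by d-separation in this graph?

There are 2 undirected paths between J and L; checking each against the conditioning set {Y}:
Path 1: J → T ← E ← L
  T is a collider here and neither T nor any of its descendants is conditioned on, so the collider stays closed — the path is blocked at T.
Path 2: J → T ← L
  T is a collider here and neither T nor any of its descendants is conditioned on, so the collider stays closed — the path is blocked at T.
Every path is blocked, so J and L are d-separated given {Y}.

Yes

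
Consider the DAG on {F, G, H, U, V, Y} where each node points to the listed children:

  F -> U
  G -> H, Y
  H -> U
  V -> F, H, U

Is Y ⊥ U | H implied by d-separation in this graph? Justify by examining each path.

No — Y and U are not d-separated given {H}.

There are 3 undirected paths between Y and U; checking each against the conditioning set {H}:
Path 1: Y ← G → H → U
  H is a chain here and H is conditioned on, so the path is blocked at H.
Path 2: Y ← G → H ← V → U
  G is a fork and G is not conditioned on; H is a collider and H is conditioned on, which opens it; V is a fork and V is not conditioned on — no node blocks this path, so it is active.
Path 3: Y ← G → H ← V → F → U
  G is a fork and G is not conditioned on; H is a collider and H is conditioned on, which opens it; V is a fork and V is not conditioned on; F is a chain and F is not conditioned on — no node blocks this path, so it is active.
Since the path Y ← G → H ← V → U is active, Y and U are not d-separated given {H}.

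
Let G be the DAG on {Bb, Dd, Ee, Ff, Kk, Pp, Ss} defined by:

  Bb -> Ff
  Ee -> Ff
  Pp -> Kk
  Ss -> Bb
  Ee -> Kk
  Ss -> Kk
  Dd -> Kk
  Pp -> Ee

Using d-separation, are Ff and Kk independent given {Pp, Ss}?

No

Enumerating the 3 paths from Ff to Kk and testing each for blocking by {Pp, Ss}:
Path 1: Ff ← Bb ← Ss → Kk
  Ss is a fork here and Ss is conditioned on, so the path is blocked at Ss.
Path 2: Ff ← Ee ← Pp → Kk
  Pp is a fork here and Pp is conditioned on, so the path is blocked at Pp.
Path 3: Ff ← Ee → Kk
  Ee is a fork and Ee is not conditioned on — no node blocks this path, so it is active.
Since the path Ff ← Ee → Kk is active, Ff and Kk are not d-separated given {Pp, Ss}.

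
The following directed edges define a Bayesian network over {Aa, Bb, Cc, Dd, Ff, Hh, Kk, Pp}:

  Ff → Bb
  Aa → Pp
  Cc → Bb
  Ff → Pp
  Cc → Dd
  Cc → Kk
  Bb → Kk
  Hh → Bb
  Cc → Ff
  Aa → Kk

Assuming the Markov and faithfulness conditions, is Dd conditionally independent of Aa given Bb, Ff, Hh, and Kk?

No — Dd and Aa are not d-separated given {Bb, Ff, Hh, Kk}.

Enumerating the 6 paths from Dd to Aa and testing each for blocking by {Bb, Ff, Hh, Kk}:
Path 1: Dd ← Cc → Kk ← Bb ← Ff → Pp ← Aa
  Bb is a chain here and Bb is conditioned on, so the path is blocked at Bb.
Path 2: Dd ← Cc → Kk ← Aa
  Cc is a fork and Cc is not conditioned on; Kk is a collider and Kk is conditioned on, which opens it — no node blocks this path, so it is active.
Path 3: Dd ← Cc → Ff → Pp ← Aa
  Ff is a chain here and Ff is conditioned on, so the path is blocked at Ff.
Path 4: Dd ← Cc → Ff → Bb → Kk ← Aa
  Ff is a chain here and Ff is conditioned on, so the path is blocked at Ff.
Path 5: Dd ← Cc → Bb → Kk ← Aa
  Bb is a chain here and Bb is conditioned on, so the path is blocked at Bb.
Path 6: Dd ← Cc → Bb ← Ff → Pp ← Aa
  Ff is a fork here and Ff is conditioned on, so the path is blocked at Ff.
At least one path is unblocked, so d-separation fails.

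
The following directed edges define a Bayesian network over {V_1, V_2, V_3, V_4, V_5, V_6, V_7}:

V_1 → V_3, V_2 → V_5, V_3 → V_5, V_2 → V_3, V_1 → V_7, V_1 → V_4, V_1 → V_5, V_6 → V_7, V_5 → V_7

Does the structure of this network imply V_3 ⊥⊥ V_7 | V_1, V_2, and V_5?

There are 6 undirected paths between V_3 and V_7; checking each against the conditioning set {V_1, V_2, V_5}:
  1. V_3 → V_5 ← V_1 → V_7 — V_5:collider[open]; V_1:fork[blocks] ⇒ blocked
  2. V_3 → V_5 → V_7 — V_5:chain[blocks] ⇒ blocked
  3. V_3 ← V_2 → V_5 ← V_1 → V_7 — V_2:fork[blocks]; V_5:collider[open]; V_1:fork[blocks] ⇒ blocked
  4. V_3 ← V_2 → V_5 → V_7 — V_2:fork[blocks]; V_5:chain[blocks] ⇒ blocked
  5. V_3 ← V_1 → V_5 → V_7 — V_1:fork[blocks]; V_5:chain[blocks] ⇒ blocked
  6. V_3 ← V_1 → V_7 — V_1:fork[blocks] ⇒ blocked
All paths are blocked; V_3 ⊥ V_7 | {V_1, V_2, V_5} holds.

Yes — V_3 and V_7 are d-separated given {V_1, V_2, V_5}.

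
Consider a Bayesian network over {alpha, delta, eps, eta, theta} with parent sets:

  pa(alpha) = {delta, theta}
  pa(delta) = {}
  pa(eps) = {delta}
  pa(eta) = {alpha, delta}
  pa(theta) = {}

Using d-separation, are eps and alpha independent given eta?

2 paths connect eps and alpha; each must be blocked for d-separation to hold:
Path 1: eps ← delta → eta ← alpha
  delta is a fork and delta is not conditioned on; eta is a collider and eta is conditioned on, which opens it — no node blocks this path, so it is active.
Path 2: eps ← delta → alpha
  delta is a fork and delta is not conditioned on — no node blocks this path, so it is active.
Because an active path exists, eps and alpha are not d-separated.

No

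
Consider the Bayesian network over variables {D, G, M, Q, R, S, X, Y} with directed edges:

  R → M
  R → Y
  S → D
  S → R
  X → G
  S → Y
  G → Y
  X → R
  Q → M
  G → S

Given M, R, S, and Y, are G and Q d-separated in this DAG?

5 paths connect G and Q; each must be blocked for d-separation to hold:
  1. G → Y ← R → M ← Q — Y:collider[open]; R:fork[blocks]; M:collider[open] ⇒ blocked
  2. G → Y ← S → R → M ← Q — Y:collider[open]; S:fork[blocks]; R:chain[blocks]; M:collider[open] ⇒ blocked
  3. G ← X → R → M ← Q — X:fork[open]; R:chain[blocks]; M:collider[open] ⇒ blocked
  4. G → S → R → M ← Q — S:chain[blocks]; R:chain[blocks]; M:collider[open] ⇒ blocked
  5. G → S → Y ← R → M ← Q — S:chain[blocks]; Y:collider[open]; R:fork[blocks]; M:collider[open] ⇒ blocked
Since every path is blocked, d-separation holds.

Yes — G and Q are d-separated given {M, R, S, Y}.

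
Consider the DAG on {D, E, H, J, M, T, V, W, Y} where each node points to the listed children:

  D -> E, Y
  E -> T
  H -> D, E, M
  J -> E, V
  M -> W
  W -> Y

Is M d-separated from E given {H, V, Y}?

No — M and E are not d-separated given {H, V, Y}.

There are 4 undirected paths between M and E; checking each against the conditioning set {H, V, Y}:
  1. M ← H → D → E — H:fork[blocks]; D:chain[open] ⇒ blocked
  2. M ← H → E — H:fork[blocks] ⇒ blocked
  3. M → W → Y ← D ← H → E — W:chain[open]; Y:collider[open]; D:chain[open]; H:fork[blocks] ⇒ blocked
  4. M → W → Y ← D → E — W:chain[open]; Y:collider[open]; D:fork[open] ⇒ active
At least one path is unblocked, so d-separation fails.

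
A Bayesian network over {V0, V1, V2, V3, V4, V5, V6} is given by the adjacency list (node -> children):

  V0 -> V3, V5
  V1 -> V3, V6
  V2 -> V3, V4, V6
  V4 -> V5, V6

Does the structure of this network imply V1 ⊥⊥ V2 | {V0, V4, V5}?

There are 6 undirected paths between V1 and V2; checking each against the conditioning set {V0, V4, V5}:
  1. V1 → V3 ← V0 → V5 ← V4 → V6 ← V2 — V3:collider[blocks]; V0:fork[blocks]; V5:collider[open]; V4:fork[blocks]; V6:collider[blocks] ⇒ blocked
  2. V1 → V3 ← V0 → V5 ← V4 ← V2 — V3:collider[blocks]; V0:fork[blocks]; V5:collider[open]; V4:chain[blocks] ⇒ blocked
  3. V1 → V3 ← V2 — V3:collider[blocks] ⇒ blocked
  4. V1 → V6 ← V4 ← V2 — V6:collider[blocks]; V4:chain[blocks] ⇒ blocked
  5. V1 → V6 ← V4 → V5 ← V0 → V3 ← V2 — V6:collider[blocks]; V4:fork[blocks]; V5:collider[open]; V0:fork[blocks]; V3:collider[blocks] ⇒ blocked
  6. V1 → V6 ← V2 — V6:collider[blocks] ⇒ blocked
Every path is blocked, so V1 and V2 are d-separated given {V0, V4, V5}.

Yes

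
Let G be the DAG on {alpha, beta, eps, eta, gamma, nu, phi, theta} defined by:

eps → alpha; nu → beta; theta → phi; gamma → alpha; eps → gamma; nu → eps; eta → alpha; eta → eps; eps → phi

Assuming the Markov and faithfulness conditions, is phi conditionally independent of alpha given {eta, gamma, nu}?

No

Enumerating the 3 paths from phi to alpha and testing each for blocking by {eta, gamma, nu}:
Path 1: phi ← eps → alpha
  eps is a fork and eps is not conditioned on — no node blocks this path, so it is active.
Path 2: phi ← eps ← eta → alpha
  eta is a fork here and eta is conditioned on, so the path is blocked at eta.
Path 3: phi ← eps → gamma → alpha
  gamma is a chain here and gamma is conditioned on, so the path is blocked at gamma.
At least one path is unblocked, so d-separation fails.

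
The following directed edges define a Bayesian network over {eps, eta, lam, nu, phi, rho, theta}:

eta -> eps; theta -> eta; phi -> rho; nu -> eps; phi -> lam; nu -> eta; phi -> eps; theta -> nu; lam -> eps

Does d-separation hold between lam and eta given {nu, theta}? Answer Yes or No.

There are 6 undirected paths between lam and eta; checking each against the conditioning set {nu, theta}:
  1. lam → eps ← nu ← theta → eta — eps:collider[blocks]; nu:chain[blocks]; theta:fork[blocks] ⇒ blocked
  2. lam → eps ← nu → eta — eps:collider[blocks]; nu:fork[blocks] ⇒ blocked
  3. lam → eps ← eta — eps:collider[blocks] ⇒ blocked
  4. lam ← phi → eps ← nu ← theta → eta — phi:fork[open]; eps:collider[blocks]; nu:chain[blocks]; theta:fork[blocks] ⇒ blocked
  5. lam ← phi → eps ← nu → eta — phi:fork[open]; eps:collider[blocks]; nu:fork[blocks] ⇒ blocked
  6. lam ← phi → eps ← eta — phi:fork[open]; eps:collider[blocks] ⇒ blocked
Every path is blocked, so lam and eta are d-separated given {nu, theta}.

Yes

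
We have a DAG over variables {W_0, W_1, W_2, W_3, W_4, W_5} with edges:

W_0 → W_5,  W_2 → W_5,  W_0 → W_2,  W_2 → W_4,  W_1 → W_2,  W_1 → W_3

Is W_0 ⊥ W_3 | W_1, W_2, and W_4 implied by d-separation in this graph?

We examine all 2 paths between W_0 and W_3:
Path 1: W_0 → W_5 ← W_2 ← W_1 → W_3
  W_5 is a collider here and neither W_5 nor any of its descendants is conditioned on, so the collider stays closed — the path is blocked at W_5.
Path 2: W_0 → W_2 ← W_1 → W_3
  W_1 is a fork here and W_1 is conditioned on, so the path is blocked at W_1.
Since every path is blocked, d-separation holds.

Yes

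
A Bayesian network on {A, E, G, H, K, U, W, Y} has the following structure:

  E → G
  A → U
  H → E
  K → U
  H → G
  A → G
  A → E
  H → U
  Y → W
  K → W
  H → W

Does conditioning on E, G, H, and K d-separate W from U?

Yes

There are 6 undirected paths between W and U; checking each against the conditioning set {E, G, H, K}:
Path 1: W ← H → U
  H is a fork here and H is conditioned on, so the path is blocked at H.
Path 2: W ← H → E ← A → U
  H is a fork here and H is conditioned on, so the path is blocked at H.
Path 3: W ← H → E → G ← A → U
  H is a fork here and H is conditioned on, so the path is blocked at H.
Path 4: W ← H → G ← A → U
  H is a fork here and H is conditioned on, so the path is blocked at H.
Path 5: W ← H → G ← E ← A → U
  H is a fork here and H is conditioned on, so the path is blocked at H.
Path 6: W ← K → U
  K is a fork here and K is conditioned on, so the path is blocked at K.
Every path is blocked, so W and U are d-separated given {E, G, H, K}.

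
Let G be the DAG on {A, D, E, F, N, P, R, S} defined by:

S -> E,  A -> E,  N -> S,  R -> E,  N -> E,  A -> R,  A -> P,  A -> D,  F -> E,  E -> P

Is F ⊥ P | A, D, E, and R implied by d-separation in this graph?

Yes — F and P are d-separated given {A, D, E, R}.

3 paths connect F and P; each must be blocked for d-separation to hold:
  1. F → E ← A → P — E:collider[open]; A:fork[blocks] ⇒ blocked
  2. F → E → P — E:chain[blocks] ⇒ blocked
  3. F → E ← R ← A → P — E:collider[open]; R:chain[blocks]; A:fork[blocks] ⇒ blocked
Since every path is blocked, d-separation holds.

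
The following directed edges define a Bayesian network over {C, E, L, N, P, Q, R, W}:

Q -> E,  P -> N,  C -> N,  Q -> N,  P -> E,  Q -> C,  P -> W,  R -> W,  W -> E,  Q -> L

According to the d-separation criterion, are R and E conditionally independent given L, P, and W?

We examine all 4 paths between R and E:
  1. R → W → E — W:chain[blocks] ⇒ blocked
  2. R → W ← P → N ← C ← Q → E — W:collider[open]; P:fork[blocks]; N:collider[blocks]; C:chain[open]; Q:fork[open] ⇒ blocked
  3. R → W ← P → N ← Q → E — W:collider[open]; P:fork[blocks]; N:collider[blocks]; Q:fork[open] ⇒ blocked
  4. R → W ← P → E — W:collider[open]; P:fork[blocks] ⇒ blocked
Every path is blocked, so R and E are d-separated given {L, P, W}.

Yes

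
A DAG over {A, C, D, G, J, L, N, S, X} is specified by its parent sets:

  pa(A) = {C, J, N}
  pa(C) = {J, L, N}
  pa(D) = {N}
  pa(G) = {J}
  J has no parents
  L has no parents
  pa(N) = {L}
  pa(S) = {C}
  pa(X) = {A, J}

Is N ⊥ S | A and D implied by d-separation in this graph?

No — N and S are not d-separated given {A, D}.

Enumerating the 5 paths from N to S and testing each for blocking by {A, D}:
Path 1: N → C → S
  C is a chain and C is not conditioned on — no node blocks this path, so it is active.
Path 2: N ← L → C → S
  L is a fork and L is not conditioned on; C is a chain and C is not conditioned on — no node blocks this path, so it is active.
Path 3: N → A ← C → S
  A is a collider and A is conditioned on, which opens it; C is a fork and C is not conditioned on — no node blocks this path, so it is active.
Path 4: N → A ← J → C → S
  A is a collider and A is conditioned on, which opens it; J is a fork and J is not conditioned on; C is a chain and C is not conditioned on — no node blocks this path, so it is active.
Path 5: N → A → X ← J → C → S
  A is a chain here and A is conditioned on, so the path is blocked at A.
Because an active path exists, N and S are not d-separated.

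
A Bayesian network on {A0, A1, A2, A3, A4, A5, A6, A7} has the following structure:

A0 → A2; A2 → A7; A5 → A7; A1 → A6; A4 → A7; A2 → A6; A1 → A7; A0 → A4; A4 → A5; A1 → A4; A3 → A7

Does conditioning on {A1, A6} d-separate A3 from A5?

Yes

There are 6 undirected paths between A3 and A5; checking each against the conditioning set {A1, A6}:
Path 1: A3 → A7 ← A4 → A5
  A7 is a collider here and neither A7 nor any of its descendants is conditioned on, so the collider stays closed — the path is blocked at A7.
Path 2: A3 → A7 ← A2 ← A0 → A4 → A5
  A7 is a collider here and neither A7 nor any of its descendants is conditioned on, so the collider stays closed — the path is blocked at A7.
Path 3: A3 → A7 ← A2 → A6 ← A1 → A4 → A5
  A7 is a collider here and neither A7 nor any of its descendants is conditioned on, so the collider stays closed — the path is blocked at A7.
Path 4: A3 → A7 ← A5
  A7 is a collider here and neither A7 nor any of its descendants is conditioned on, so the collider stays closed — the path is blocked at A7.
Path 5: A3 → A7 ← A1 → A4 → A5
  A7 is a collider here and neither A7 nor any of its descendants is conditioned on, so the collider stays closed — the path is blocked at A7.
Path 6: A3 → A7 ← A1 → A6 ← A2 ← A0 → A4 → A5
  A7 is a collider here and neither A7 nor any of its descendants is conditioned on, so the collider stays closed — the path is blocked at A7.
Since every path is blocked, d-separation holds.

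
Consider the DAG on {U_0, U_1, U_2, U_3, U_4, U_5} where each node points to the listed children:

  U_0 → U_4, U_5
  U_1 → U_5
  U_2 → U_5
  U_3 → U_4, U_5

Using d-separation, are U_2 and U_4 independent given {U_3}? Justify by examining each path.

Yes

There are 2 undirected paths between U_2 and U_4; checking each against the conditioning set {U_3}:
Path 1: U_2 → U_5 ← U_3 → U_4
  U_5 is a collider here and neither U_5 nor any of its descendants is conditioned on, so the collider stays closed — the path is blocked at U_5.
Path 2: U_2 → U_5 ← U_0 → U_4
  U_5 is a collider here and neither U_5 nor any of its descendants is conditioned on, so the collider stays closed — the path is blocked at U_5.
All paths are blocked; U_2 ⊥ U_4 | {U_3} holds.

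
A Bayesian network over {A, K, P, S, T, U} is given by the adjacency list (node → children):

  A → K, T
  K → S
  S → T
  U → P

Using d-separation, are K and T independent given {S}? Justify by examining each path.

No — K and T are not d-separated given {S}.

2 paths connect K and T; each must be blocked for d-separation to hold:
  1. K ← A → T — A:fork[open] ⇒ active
  2. K → S → T — S:chain[blocks] ⇒ blocked
Since the path K ← A → T is active, K and T are not d-separated given {S}.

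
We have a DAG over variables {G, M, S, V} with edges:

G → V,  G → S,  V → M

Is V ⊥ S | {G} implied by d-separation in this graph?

Yes

The only undirected path from V to S is:
Path 1: V ← G → S
  G is a fork here and G is conditioned on, so the path is blocked at G.
All paths are blocked; V ⊥ S | {G} holds.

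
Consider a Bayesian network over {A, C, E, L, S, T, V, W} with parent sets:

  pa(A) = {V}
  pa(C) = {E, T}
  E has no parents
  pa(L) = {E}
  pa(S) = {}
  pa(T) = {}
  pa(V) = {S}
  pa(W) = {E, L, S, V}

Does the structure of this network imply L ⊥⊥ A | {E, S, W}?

No — L and A are not d-separated given {E, S, W}.

Enumerating the 4 paths from L to A and testing each for blocking by {E, S, W}:
Path 1: L ← E → W ← S → V → A
  E is a fork here and E is conditioned on, so the path is blocked at E.
Path 2: L ← E → W ← V → A
  E is a fork here and E is conditioned on, so the path is blocked at E.
Path 3: L → W ← S → V → A
  S is a fork here and S is conditioned on, so the path is blocked at S.
Path 4: L → W ← V → A
  W is a collider and W is conditioned on, which opens it; V is a fork and V is not conditioned on — no node blocks this path, so it is active.
At least one path is unblocked, so d-separation fails.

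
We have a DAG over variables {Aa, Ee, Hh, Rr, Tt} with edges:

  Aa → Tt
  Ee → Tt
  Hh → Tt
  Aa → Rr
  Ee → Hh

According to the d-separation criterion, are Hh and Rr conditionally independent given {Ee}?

Yes

Enumerating the 2 paths from Hh to Rr and testing each for blocking by {Ee}:
  1. Hh ← Ee → Tt ← Aa → Rr — Ee:fork[blocks]; Tt:collider[blocks]; Aa:fork[open] ⇒ blocked
  2. Hh → Tt ← Aa → Rr — Tt:collider[blocks]; Aa:fork[open] ⇒ blocked
Since every path is blocked, d-separation holds.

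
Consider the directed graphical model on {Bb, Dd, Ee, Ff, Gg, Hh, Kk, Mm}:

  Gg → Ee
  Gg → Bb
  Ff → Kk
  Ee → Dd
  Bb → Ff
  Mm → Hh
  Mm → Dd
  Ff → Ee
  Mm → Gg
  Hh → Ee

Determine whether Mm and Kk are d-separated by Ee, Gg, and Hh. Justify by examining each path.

6 paths connect Mm and Kk; each must be blocked for d-separation to hold:
  1. Mm → Gg → Ee ← Ff → Kk — Gg:chain[blocks]; Ee:collider[open]; Ff:fork[open] ⇒ blocked
  2. Mm → Gg → Bb → Ff → Kk — Gg:chain[blocks]; Bb:chain[open]; Ff:chain[open] ⇒ blocked
  3. Mm → Dd ← Ee ← Gg → Bb → Ff → Kk — Dd:collider[blocks]; Ee:chain[blocks]; Gg:fork[blocks]; Bb:chain[open]; Ff:chain[open] ⇒ blocked
  4. Mm → Dd ← Ee ← Ff → Kk — Dd:collider[blocks]; Ee:chain[blocks]; Ff:fork[open] ⇒ blocked
  5. Mm → Hh → Ee ← Gg → Bb → Ff → Kk — Hh:chain[blocks]; Ee:collider[open]; Gg:fork[blocks]; Bb:chain[open]; Ff:chain[open] ⇒ blocked
  6. Mm → Hh → Ee ← Ff → Kk — Hh:chain[blocks]; Ee:collider[open]; Ff:fork[open] ⇒ blocked
All paths are blocked; Mm ⊥ Kk | {Ee, Gg, Hh} holds.

Yes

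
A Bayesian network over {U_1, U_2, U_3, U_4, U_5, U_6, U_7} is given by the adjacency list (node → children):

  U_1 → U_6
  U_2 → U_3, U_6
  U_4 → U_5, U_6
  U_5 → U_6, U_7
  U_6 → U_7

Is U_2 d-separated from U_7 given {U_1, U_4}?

No — U_2 and U_7 are not d-separated given {U_1, U_4}.

3 paths connect U_2 and U_7; each must be blocked for d-separation to hold:
  1. U_2 → U_6 ← U_5 → U_7 — U_6:collider[blocks]; U_5:fork[open] ⇒ blocked
  2. U_2 → U_6 ← U_4 → U_5 → U_7 — U_6:collider[blocks]; U_4:fork[blocks]; U_5:chain[open] ⇒ blocked
  3. U_2 → U_6 → U_7 — U_6:chain[open] ⇒ active
At least one path is unblocked, so d-separation fails.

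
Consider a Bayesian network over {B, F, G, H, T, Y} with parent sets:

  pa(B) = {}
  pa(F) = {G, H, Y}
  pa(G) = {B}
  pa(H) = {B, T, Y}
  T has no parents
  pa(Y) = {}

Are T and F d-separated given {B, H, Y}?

Yes

3 paths connect T and F; each must be blocked for d-separation to hold:
  1. T → H ← Y → F — H:collider[open]; Y:fork[blocks] ⇒ blocked
  2. T → H ← B → G → F — H:collider[open]; B:fork[blocks]; G:chain[open] ⇒ blocked
  3. T → H → F — H:chain[blocks] ⇒ blocked
Since every path is blocked, d-separation holds.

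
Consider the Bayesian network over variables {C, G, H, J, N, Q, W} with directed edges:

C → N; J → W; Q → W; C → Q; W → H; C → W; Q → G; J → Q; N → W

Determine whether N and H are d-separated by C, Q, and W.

There are 4 undirected paths between N and H; checking each against the conditioning set {C, Q, W}:
Path 1: N ← C → Q ← J → W → H
  C is a fork here and C is conditioned on, so the path is blocked at C.
Path 2: N ← C → Q → W → H
  C is a fork here and C is conditioned on, so the path is blocked at C.
Path 3: N ← C → W → H
  C is a fork here and C is conditioned on, so the path is blocked at C.
Path 4: N → W → H
  W is a chain here and W is conditioned on, so the path is blocked at W.
Every path is blocked, so N and H are d-separated given {C, Q, W}.

Yes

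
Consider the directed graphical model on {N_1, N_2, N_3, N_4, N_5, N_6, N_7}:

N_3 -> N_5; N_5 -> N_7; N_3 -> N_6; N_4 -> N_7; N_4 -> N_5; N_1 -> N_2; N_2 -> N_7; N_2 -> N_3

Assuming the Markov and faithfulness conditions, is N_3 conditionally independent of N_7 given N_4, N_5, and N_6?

Enumerating the 3 paths from N_3 to N_7 and testing each for blocking by {N_4, N_5, N_6}:
Path 1: N_3 ← N_2 → N_7
  N_2 is a fork and N_2 is not conditioned on — no node blocks this path, so it is active.
Path 2: N_3 → N_5 ← N_4 → N_7
  N_4 is a fork here and N_4 is conditioned on, so the path is blocked at N_4.
Path 3: N_3 → N_5 → N_7
  N_5 is a chain here and N_5 is conditioned on, so the path is blocked at N_5.
Since the path N_3 ← N_2 → N_7 is active, N_3 and N_7 are not d-separated given {N_4, N_5, N_6}.

No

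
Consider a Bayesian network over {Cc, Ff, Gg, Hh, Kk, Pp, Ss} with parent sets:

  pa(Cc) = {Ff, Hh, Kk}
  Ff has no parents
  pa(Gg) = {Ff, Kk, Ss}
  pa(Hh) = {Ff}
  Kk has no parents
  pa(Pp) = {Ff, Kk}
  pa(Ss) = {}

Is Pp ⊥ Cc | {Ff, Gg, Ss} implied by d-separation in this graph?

There are 6 undirected paths between Pp and Cc; checking each against the conditioning set {Ff, Gg, Ss}:
Path 1: Pp ← Ff → Cc
  Ff is a fork here and Ff is conditioned on, so the path is blocked at Ff.
Path 2: Pp ← Ff → Gg ← Kk → Cc
  Ff is a fork here and Ff is conditioned on, so the path is blocked at Ff.
Path 3: Pp ← Ff → Hh → Cc
  Ff is a fork here and Ff is conditioned on, so the path is blocked at Ff.
Path 4: Pp ← Kk → Cc
  Kk is a fork and Kk is not conditioned on — no node blocks this path, so it is active.
Path 5: Pp ← Kk → Gg ← Ff → Cc
  Ff is a fork here and Ff is conditioned on, so the path is blocked at Ff.
Path 6: Pp ← Kk → Gg ← Ff → Hh → Cc
  Ff is a fork here and Ff is conditioned on, so the path is blocked at Ff.
At least one path is unblocked, so d-separation fails.

No — Pp and Cc are not d-separated given {Ff, Gg, Ss}.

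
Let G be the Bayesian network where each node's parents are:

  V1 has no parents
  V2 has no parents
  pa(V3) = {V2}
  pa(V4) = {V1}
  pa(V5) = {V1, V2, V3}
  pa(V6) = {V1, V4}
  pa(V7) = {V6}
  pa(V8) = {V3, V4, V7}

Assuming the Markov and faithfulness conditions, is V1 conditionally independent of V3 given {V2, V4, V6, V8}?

Yes

Enumerating the 6 paths from V1 to V3 and testing each for blocking by {V2, V4, V6, V8}:
Path 1: V1 → V4 → V8 ← V3
  V4 is a chain here and V4 is conditioned on, so the path is blocked at V4.
Path 2: V1 → V4 → V6 → V7 → V8 ← V3
  V4 is a chain here and V4 is conditioned on, so the path is blocked at V4.
Path 3: V1 → V5 ← V3
  V5 is a collider here and neither V5 nor any of its descendants is conditioned on, so the collider stays closed — the path is blocked at V5.
Path 4: V1 → V5 ← V2 → V3
  V5 is a collider here and neither V5 nor any of its descendants is conditioned on, so the collider stays closed — the path is blocked at V5.
Path 5: V1 → V6 → V7 → V8 ← V3
  V6 is a chain here and V6 is conditioned on, so the path is blocked at V6.
Path 6: V1 → V6 ← V4 → V8 ← V3
  V4 is a fork here and V4 is conditioned on, so the path is blocked at V4.
All paths are blocked; V1 ⊥ V3 | {V2, V4, V6, V8} holds.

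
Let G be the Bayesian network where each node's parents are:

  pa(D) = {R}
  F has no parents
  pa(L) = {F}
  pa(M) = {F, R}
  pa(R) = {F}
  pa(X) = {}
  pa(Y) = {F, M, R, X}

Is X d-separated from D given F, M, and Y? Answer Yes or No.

Enumerating the 5 paths from X to D and testing each for blocking by {F, M, Y}:
  1. X → Y ← R → D — Y:collider[open]; R:fork[open] ⇒ active
  2. X → Y ← M ← R → D — Y:collider[open]; M:chain[blocks]; R:fork[open] ⇒ blocked
  3. X → Y ← M ← F → R → D — Y:collider[open]; M:chain[blocks]; F:fork[blocks]; R:chain[open] ⇒ blocked
  4. X → Y ← F → R → D — Y:collider[open]; F:fork[blocks]; R:chain[open] ⇒ blocked
  5. X → Y ← F → M ← R → D — Y:collider[open]; F:fork[blocks]; M:collider[open]; R:fork[open] ⇒ blocked
Since the path X → Y ← R → D is active, X and D are not d-separated given {F, M, Y}.

No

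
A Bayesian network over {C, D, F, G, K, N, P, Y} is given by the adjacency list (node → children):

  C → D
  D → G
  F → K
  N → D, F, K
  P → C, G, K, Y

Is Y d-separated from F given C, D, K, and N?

There are 6 undirected paths between Y and F; checking each against the conditioning set {C, D, K, N}:
Path 1: Y ← P → K ← F
  P is a fork and P is not conditioned on; K is a collider and K is conditioned on, which opens it — no node blocks this path, so it is active.
Path 2: Y ← P → K ← N → F
  N is a fork here and N is conditioned on, so the path is blocked at N.
Path 3: Y ← P → C → D ← N → K ← F
  C is a chain here and C is conditioned on, so the path is blocked at C.
Path 4: Y ← P → C → D ← N → F
  C is a chain here and C is conditioned on, so the path is blocked at C.
Path 5: Y ← P → G ← D ← N → K ← F
  G is a collider here and neither G nor any of its descendants is conditioned on, so the collider stays closed — the path is blocked at G.
Path 6: Y ← P → G ← D ← N → F
  G is a collider here and neither G nor any of its descendants is conditioned on, so the collider stays closed — the path is blocked at G.
Because an active path exists, Y and F are not d-separated.

No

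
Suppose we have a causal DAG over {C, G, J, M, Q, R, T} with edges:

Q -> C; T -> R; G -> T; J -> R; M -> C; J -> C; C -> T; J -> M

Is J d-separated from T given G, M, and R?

There are 3 undirected paths between J and T; checking each against the conditioning set {G, M, R}:
Path 1: J → C → T
  C is a chain and C is not conditioned on — no node blocks this path, so it is active.
Path 2: J → R ← T
  R is a collider and R is conditioned on, which opens it — no node blocks this path, so it is active.
Path 3: J → M → C → T
  M is a chain here and M is conditioned on, so the path is blocked at M.
At least one path is unblocked, so d-separation fails.

No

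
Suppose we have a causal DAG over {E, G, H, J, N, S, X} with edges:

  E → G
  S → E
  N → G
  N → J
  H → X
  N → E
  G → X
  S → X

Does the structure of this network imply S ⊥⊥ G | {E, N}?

Enumerating the 3 paths from S to G and testing each for blocking by {E, N}:
Path 1: S → E → G
  E is a chain here and E is conditioned on, so the path is blocked at E.
Path 2: S → E ← N → G
  N is a fork here and N is conditioned on, so the path is blocked at N.
Path 3: S → X ← G
  X is a collider here and neither X nor any of its descendants is conditioned on, so the collider stays closed — the path is blocked at X.
Every path is blocked, so S and G are d-separated given {E, N}.

Yes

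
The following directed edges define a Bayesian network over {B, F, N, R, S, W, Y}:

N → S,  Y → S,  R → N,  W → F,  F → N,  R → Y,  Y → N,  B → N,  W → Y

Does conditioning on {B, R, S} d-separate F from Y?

No

We examine all 4 paths between F and Y:
  1. F → N → S ← Y — N:chain[open]; S:collider[open] ⇒ active
  2. F → N ← Y — N:collider[open] ⇒ active
  3. F → N ← R → Y — N:collider[open]; R:fork[blocks] ⇒ blocked
  4. F ← W → Y — W:fork[open] ⇒ active
Since the path F → N → S ← Y is active, F and Y are not d-separated given {B, R, S}.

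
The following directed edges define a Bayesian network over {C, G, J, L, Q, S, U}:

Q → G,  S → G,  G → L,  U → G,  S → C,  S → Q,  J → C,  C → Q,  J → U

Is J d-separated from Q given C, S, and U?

6 paths connect J and Q; each must be blocked for d-separation to hold:
Path 1: J → U → G ← Q
  U is a chain here and U is conditioned on, so the path is blocked at U.
Path 2: J → U → G ← S → Q
  U is a chain here and U is conditioned on, so the path is blocked at U.
Path 3: J → U → G ← S → C → Q
  U is a chain here and U is conditioned on, so the path is blocked at U.
Path 4: J → C → Q
  C is a chain here and C is conditioned on, so the path is blocked at C.
Path 5: J → C ← S → Q
  S is a fork here and S is conditioned on, so the path is blocked at S.
Path 6: J → C ← S → G ← Q
  S is a fork here and S is conditioned on, so the path is blocked at S.
All paths are blocked; J ⊥ Q | {C, S, U} holds.

Yes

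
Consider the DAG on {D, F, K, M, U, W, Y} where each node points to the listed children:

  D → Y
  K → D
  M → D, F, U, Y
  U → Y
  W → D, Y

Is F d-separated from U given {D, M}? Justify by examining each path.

Enumerating the 4 paths from F to U and testing each for blocking by {D, M}:
  1. F ← M → D ← W → Y ← U — M:fork[blocks]; D:collider[open]; W:fork[open]; Y:collider[blocks] ⇒ blocked
  2. F ← M → D → Y ← U — M:fork[blocks]; D:chain[blocks]; Y:collider[blocks] ⇒ blocked
  3. F ← M → U — M:fork[blocks] ⇒ blocked
  4. F ← M → Y ← U — M:fork[blocks]; Y:collider[blocks] ⇒ blocked
Every path is blocked, so F and U are d-separated given {D, M}.

Yes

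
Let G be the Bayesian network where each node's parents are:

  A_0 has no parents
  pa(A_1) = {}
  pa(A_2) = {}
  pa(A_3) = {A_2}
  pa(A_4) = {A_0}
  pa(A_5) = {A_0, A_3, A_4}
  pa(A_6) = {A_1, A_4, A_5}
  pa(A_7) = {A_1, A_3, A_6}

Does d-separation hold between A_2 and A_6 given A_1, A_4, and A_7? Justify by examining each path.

We examine all 5 paths between A_2 and A_6:
  1. A_2 → A_3 → A_5 ← A_0 → A_4 → A_6 — A_3:chain[open]; A_5:collider[open]; A_0:fork[open]; A_4:chain[blocks] ⇒ blocked
  2. A_2 → A_3 → A_5 ← A_4 → A_6 — A_3:chain[open]; A_5:collider[open]; A_4:fork[blocks] ⇒ blocked
  3. A_2 → A_3 → A_5 → A_6 — A_3:chain[open]; A_5:chain[open] ⇒ active
  4. A_2 → A_3 → A_7 ← A_1 → A_6 — A_3:chain[open]; A_7:collider[open]; A_1:fork[blocks] ⇒ blocked
  5. A_2 → A_3 → A_7 ← A_6 — A_3:chain[open]; A_7:collider[open] ⇒ active
Because an active path exists, A_2 and A_6 are not d-separated.

No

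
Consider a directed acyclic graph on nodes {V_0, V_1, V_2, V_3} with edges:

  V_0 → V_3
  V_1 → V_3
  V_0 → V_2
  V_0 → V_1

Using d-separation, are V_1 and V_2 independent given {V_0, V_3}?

Yes — V_1 and V_2 are d-separated given {V_0, V_3}.

We examine all 2 paths between V_1 and V_2:
  1. V_1 → V_3 ← V_0 → V_2 — V_3:collider[open]; V_0:fork[blocks] ⇒ blocked
  2. V_1 ← V_0 → V_2 — V_0:fork[blocks] ⇒ blocked
Every path is blocked, so V_1 and V_2 are d-separated given {V_0, V_3}.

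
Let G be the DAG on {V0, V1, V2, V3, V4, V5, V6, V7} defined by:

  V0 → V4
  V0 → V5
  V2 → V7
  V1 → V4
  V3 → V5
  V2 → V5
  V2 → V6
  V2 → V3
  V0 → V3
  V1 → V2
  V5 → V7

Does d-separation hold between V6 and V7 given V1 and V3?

There are 6 undirected paths between V6 and V7; checking each against the conditioning set {V1, V3}:
Path 1: V6 ← V2 → V5 → V7
  V2 is a fork and V2 is not conditioned on; V5 is a chain and V5 is not conditioned on — no node blocks this path, so it is active.
Path 2: V6 ← V2 → V7
  V2 is a fork and V2 is not conditioned on — no node blocks this path, so it is active.
Path 3: V6 ← V2 → V3 → V5 → V7
  V3 is a chain here and V3 is conditioned on, so the path is blocked at V3.
Path 4: V6 ← V2 → V3 ← V0 → V5 → V7
  V2 is a fork and V2 is not conditioned on; V3 is a collider and V3 is conditioned on, which opens it; V0 is a fork and V0 is not conditioned on; V5 is a chain and V5 is not conditioned on — no node blocks this path, so it is active.
Path 5: V6 ← V2 ← V1 → V4 ← V0 → V5 → V7
  V1 is a fork here and V1 is conditioned on, so the path is blocked at V1.
Path 6: V6 ← V2 ← V1 → V4 ← V0 → V3 → V5 → V7
  V1 is a fork here and V1 is conditioned on, so the path is blocked at V1.
Because an active path exists, V6 and V7 are not d-separated.

No — V6 and V7 are not d-separated given {V1, V3}.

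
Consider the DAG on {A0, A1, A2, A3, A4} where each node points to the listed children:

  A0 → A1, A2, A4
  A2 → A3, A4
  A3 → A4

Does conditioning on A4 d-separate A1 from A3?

We examine all 4 paths between A1 and A3:
Path 1: A1 ← A0 → A2 → A3
  A0 is a fork and A0 is not conditioned on; A2 is a chain and A2 is not conditioned on — no node blocks this path, so it is active.
Path 2: A1 ← A0 → A2 → A4 ← A3
  A0 is a fork and A0 is not conditioned on; A2 is a chain and A2 is not conditioned on; A4 is a collider and A4 is conditioned on, which opens it — no node blocks this path, so it is active.
Path 3: A1 ← A0 → A4 ← A2 → A3
  A0 is a fork and A0 is not conditioned on; A4 is a collider and A4 is conditioned on, which opens it; A2 is a fork and A2 is not conditioned on — no node blocks this path, so it is active.
Path 4: A1 ← A0 → A4 ← A3
  A0 is a fork and A0 is not conditioned on; A4 is a collider and A4 is conditioned on, which opens it — no node blocks this path, so it is active.
Because an active path exists, A1 and A3 are not d-separated.

No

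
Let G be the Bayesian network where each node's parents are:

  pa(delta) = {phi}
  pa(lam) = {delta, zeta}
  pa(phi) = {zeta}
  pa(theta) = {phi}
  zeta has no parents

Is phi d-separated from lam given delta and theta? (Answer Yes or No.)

No

Enumerating the 2 paths from phi to lam and testing each for blocking by {delta, theta}:
Path 1: phi ← zeta → lam
  zeta is a fork and zeta is not conditioned on — no node blocks this path, so it is active.
Path 2: phi → delta → lam
  delta is a chain here and delta is conditioned on, so the path is blocked at delta.
Because an active path exists, phi and lam are not d-separated.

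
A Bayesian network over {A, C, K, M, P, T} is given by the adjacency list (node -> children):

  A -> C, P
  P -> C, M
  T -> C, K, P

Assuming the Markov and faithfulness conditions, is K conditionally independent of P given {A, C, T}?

Yes

3 paths connect K and P; each must be blocked for d-separation to hold:
Path 1: K ← T → P
  T is a fork here and T is conditioned on, so the path is blocked at T.
Path 2: K ← T → C ← P
  T is a fork here and T is conditioned on, so the path is blocked at T.
Path 3: K ← T → C ← A → P
  T is a fork here and T is conditioned on, so the path is blocked at T.
Since every path is blocked, d-separation holds.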